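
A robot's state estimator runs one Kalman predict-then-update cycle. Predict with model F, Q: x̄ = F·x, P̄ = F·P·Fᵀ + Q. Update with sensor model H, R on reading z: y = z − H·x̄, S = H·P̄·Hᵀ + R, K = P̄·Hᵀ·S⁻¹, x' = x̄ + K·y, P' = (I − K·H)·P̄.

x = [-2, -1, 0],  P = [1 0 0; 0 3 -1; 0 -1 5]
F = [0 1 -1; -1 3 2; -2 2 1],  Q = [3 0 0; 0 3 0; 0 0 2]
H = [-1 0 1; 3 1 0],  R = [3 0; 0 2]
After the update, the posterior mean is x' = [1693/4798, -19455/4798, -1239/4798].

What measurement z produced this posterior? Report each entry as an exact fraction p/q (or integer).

x̄ = F·x = [-1, -1, 2]
P̄ = F·P·Fᵀ + Q = [13 0 2; 0 39 23; 2 23 19]
S = H·P̄·Hᵀ + R = [31 -10; -10 158]
K = P̄·Hᵀ·S⁻¹ = [-674/2399 1099/4798; 2012/2399 1439/4798; 1488/2399 1069/4798]
x' − x̄ = [6491/4798, -14657/4798, -10835/4798] = K·y
y = (KᵀK)⁻¹·Kᵀ·(x' − x̄) = [-4, 1]
z = y + H·x̄ = [-4, 1] + [3, -4] = [-1, -3]

z = [-1, -3]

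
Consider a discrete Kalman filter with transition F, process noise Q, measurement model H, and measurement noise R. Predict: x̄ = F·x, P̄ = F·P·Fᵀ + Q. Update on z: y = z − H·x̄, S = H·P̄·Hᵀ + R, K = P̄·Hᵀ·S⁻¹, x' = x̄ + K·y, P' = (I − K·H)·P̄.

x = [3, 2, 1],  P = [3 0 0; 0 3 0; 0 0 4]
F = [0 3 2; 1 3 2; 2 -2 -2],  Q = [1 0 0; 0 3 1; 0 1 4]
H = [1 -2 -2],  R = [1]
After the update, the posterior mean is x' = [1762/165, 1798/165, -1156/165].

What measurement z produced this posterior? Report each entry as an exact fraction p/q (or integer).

z = [3]

x̄ = F·x = [8, 11, 0]
P̄ = F·P·Fᵀ + Q = [44 43 -34; 43 49 -27; -34 -27 44]
S = H·P̄·Hᵀ + R = [165]
K = P̄·Hᵀ·S⁻¹ = [26/165; -1/165; -68/165]
x' − x̄ = [442/165, -17/165, -1156/165] = K·y
y = (KᵀK)⁻¹·Kᵀ·(x' − x̄) = [17]
z = y + H·x̄ = [17] + [-14] = [3]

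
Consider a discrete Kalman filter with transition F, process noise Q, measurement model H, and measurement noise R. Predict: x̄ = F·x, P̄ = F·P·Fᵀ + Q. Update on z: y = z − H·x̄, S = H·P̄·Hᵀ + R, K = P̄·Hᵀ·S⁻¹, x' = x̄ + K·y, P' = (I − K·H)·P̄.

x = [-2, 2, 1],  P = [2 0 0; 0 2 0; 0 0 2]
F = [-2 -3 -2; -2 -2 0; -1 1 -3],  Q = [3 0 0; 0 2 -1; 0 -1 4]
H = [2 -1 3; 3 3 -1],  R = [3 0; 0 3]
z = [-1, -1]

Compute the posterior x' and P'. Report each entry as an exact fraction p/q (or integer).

x̄ = F·x = [-4, 0, 1]
P̄ = F·P·Fᵀ + Q = [37 20 10; 20 18 -1; 10 -1 26]
y = z − H·x̄ = [4, 12]
S = H·P̄·Hᵀ + R = [449 210; 210 830]
K = P̄·Hᵀ·S⁻¹ = [3591/32857 54649/328570; -838/32857 9529/65714; 8196/32857 -20341/328570]
x' = x̄ + K·y = [-257426/164285, 53822/32857, 206159/164285]
P' = (I − K·H)·P̄ = [342161/328570 -79105/65714 -324039/328570; -79105/65714 118861/65714 90681/65714; -324039/328570 90681/65714 449121/328570]

x' = [-257426/164285, 53822/32857, 206159/164285]
P' = [342161/328570 -79105/65714 -324039/328570; -79105/65714 118861/65714 90681/65714; -324039/328570 90681/65714 449121/328570]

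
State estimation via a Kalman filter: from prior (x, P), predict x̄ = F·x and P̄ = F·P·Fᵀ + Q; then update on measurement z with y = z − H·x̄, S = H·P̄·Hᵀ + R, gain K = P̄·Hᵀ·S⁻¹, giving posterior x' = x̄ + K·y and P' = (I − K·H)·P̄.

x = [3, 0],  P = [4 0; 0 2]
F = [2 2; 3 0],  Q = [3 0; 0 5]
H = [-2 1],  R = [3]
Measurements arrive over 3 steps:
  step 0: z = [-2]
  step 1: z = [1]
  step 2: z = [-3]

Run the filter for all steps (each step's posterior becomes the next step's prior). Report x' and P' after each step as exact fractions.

step 0: x̄ = F·x = [6, 9]
step 0: P̄ = F·P·Fᵀ + Q = [27 24; 24 41]
step 0: y = z − H·x̄ = [1]
step 0: S = H·P̄·Hᵀ + R = [56]
step 0: K = P̄·Hᵀ·S⁻¹ = [-15/28; -1/8]
step 0: x' = x̄ + K·y = [153/28, 71/8]
step 0: P' = (I − K·H)·P̄ = [153/14 81/4; 81/4 321/8]
step 1: x̄ = F·x = [803/28, 459/28]
step 1: P̄ = F·P·Fᵀ + Q = [5169/14 2619/14; 2619/14 1447/14]
step 1: y = z − H·x̄ = [1175/28]
step 1: S = H·P̄·Hᵀ + R = [11689/14]
step 1: K = P̄·Hᵀ·S⁻¹ = [-7719/11689; -3791/11689]
step 1: x' = x̄ + K·y = [22603/23378, 65059/23378]
step 1: P' = (I − K·H)·P̄ = [59820/11689 96483/11689; 96483/11689 181593/11689]
step 2: x̄ = F·x = [87662/11689, 67809/23378]
step 2: P̄ = F·P·Fᵀ + Q = [1772583/11689 937818/11689; 937818/11689 596825/11689]
step 2: y = z − H·x̄ = [212705/23378]
step 2: S = H·P̄·Hᵀ + R = [3970952/11689]
step 2: K = P̄·Hᵀ·S⁻¹ = [-651837/992738; -1278811/3970952]
step 2: x' = x̄ + K·y = [3028643/1985476, -234683/7941904]
step 2: P' = (I − K·H)·P̄ = [2572701/496369 8335293/992738; 8335293/992738 62845911/3970952]

step 0: x' = [153/28, 71/8], P' = [153/14 81/4; 81/4 321/8]
step 1: x' = [22603/23378, 65059/23378], P' = [59820/11689 96483/11689; 96483/11689 181593/11689]
step 2: x' = [3028643/1985476, -234683/7941904], P' = [2572701/496369 8335293/992738; 8335293/992738 62845911/3970952]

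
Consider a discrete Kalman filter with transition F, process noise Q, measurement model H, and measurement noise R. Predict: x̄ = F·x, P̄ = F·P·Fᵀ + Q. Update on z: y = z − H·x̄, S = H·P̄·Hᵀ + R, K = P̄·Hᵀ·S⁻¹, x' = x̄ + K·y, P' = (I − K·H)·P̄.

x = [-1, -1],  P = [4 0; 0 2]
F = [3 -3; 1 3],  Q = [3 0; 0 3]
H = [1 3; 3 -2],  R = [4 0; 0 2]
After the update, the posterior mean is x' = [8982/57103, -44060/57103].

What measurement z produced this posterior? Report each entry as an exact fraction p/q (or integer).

z = [-2, 2]

x̄ = F·x = [0, -4]
P̄ = F·P·Fᵀ + Q = [57 -6; -6 25]
S = H·P̄·Hᵀ + R = [250 -21; -21 687]
K = P̄·Hᵀ·S⁻¹ = [10212/57103 15523/57103; 15325/57103 -15551/171309]
x' − x̄ = [8982/57103, 184352/57103] = K·y
y = (KᵀK)⁻¹·Kᵀ·(x' − x̄) = [10, -6]
z = y + H·x̄ = [10, -6] + [-12, 8] = [-2, 2]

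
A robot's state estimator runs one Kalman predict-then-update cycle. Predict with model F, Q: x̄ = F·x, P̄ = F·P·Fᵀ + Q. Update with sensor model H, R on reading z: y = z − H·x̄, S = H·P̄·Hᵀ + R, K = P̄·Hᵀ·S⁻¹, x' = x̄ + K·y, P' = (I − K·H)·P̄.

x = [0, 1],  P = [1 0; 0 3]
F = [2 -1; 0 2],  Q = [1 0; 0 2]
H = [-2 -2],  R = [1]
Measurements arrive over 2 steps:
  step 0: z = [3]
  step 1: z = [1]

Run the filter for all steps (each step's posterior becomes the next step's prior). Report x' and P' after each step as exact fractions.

step 0: x̄ = F·x = [-1, 2]
step 0: P̄ = F·P·Fᵀ + Q = [8 -6; -6 14]
step 0: y = z − H·x̄ = [5]
step 0: S = H·P̄·Hᵀ + R = [41]
step 0: K = P̄·Hᵀ·S⁻¹ = [-4/41; -16/41]
step 0: x' = x̄ + K·y = [-61/41, 2/41]
step 0: P' = (I − K·H)·P̄ = [312/41 -310/41; -310/41 318/41]
step 1: x̄ = F·x = [-124/41, 4/41]
step 1: P̄ = F·P·Fᵀ + Q = [2847/41 -1876/41; -1876/41 1354/41]
step 1: y = z − H·x̄ = [-199/41]
step 1: S = H·P̄·Hᵀ + R = [1837/41]
step 1: K = P̄·Hᵀ·S⁻¹ = [-1942/1837; 1044/1837]
step 1: x' = x̄ + K·y = [3870/1837, -4888/1837]
step 1: P' = (I − K·H)·P̄ = [35575/1837 -34604/1837; -34604/1837 34082/1837]

step 0: x' = [-61/41, 2/41], P' = [312/41 -310/41; -310/41 318/41]
step 1: x' = [3870/1837, -4888/1837], P' = [35575/1837 -34604/1837; -34604/1837 34082/1837]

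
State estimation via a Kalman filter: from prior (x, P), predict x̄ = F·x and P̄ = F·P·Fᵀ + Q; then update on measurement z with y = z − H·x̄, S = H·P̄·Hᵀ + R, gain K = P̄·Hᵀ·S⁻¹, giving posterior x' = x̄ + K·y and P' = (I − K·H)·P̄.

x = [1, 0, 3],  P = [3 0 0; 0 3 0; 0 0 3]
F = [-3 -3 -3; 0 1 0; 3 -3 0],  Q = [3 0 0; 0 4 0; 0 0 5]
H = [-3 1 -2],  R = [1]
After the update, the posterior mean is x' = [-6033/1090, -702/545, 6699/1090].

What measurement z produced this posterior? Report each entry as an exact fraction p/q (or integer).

z = [3]

x̄ = F·x = [-12, 0, 3]
P̄ = F·P·Fᵀ + Q = [84 -9 0; -9 7 -9; 0 -9 59]
S = H·P̄·Hᵀ + R = [1090]
K = P̄·Hᵀ·S⁻¹ = [-261/1090; 26/545; -127/1090]
x' − x̄ = [7047/1090, -702/545, 3429/1090] = K·y
y = (KᵀK)⁻¹·Kᵀ·(x' − x̄) = [-27]
z = y + H·x̄ = [-27] + [30] = [3]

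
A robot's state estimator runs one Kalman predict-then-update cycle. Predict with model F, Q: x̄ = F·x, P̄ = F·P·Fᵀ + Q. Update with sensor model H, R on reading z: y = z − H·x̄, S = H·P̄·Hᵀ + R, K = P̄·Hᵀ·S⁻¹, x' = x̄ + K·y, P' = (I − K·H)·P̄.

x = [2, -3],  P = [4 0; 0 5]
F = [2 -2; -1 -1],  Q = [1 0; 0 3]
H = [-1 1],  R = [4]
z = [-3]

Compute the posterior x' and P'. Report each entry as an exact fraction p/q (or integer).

x' = [40/7, 109/49]
P' = [12 64/7; 64/7 488/49]

x̄ = F·x = [10, 1]
P̄ = F·P·Fᵀ + Q = [37 2; 2 12]
y = z − H·x̄ = [6]
S = H·P̄·Hᵀ + R = [49]
K = P̄·Hᵀ·S⁻¹ = [-5/7; 10/49]
x' = x̄ + K·y = [40/7, 109/49]
P' = (I − K·H)·P̄ = [12 64/7; 64/7 488/49]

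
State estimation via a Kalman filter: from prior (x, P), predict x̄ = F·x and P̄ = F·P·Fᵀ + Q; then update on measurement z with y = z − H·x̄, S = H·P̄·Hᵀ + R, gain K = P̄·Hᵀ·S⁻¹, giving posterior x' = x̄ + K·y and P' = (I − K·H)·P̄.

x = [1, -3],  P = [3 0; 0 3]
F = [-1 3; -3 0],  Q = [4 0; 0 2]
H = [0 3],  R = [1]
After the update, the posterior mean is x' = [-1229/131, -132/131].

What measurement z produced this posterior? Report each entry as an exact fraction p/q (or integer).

z = [-3]

x̄ = F·x = [-10, -3]
P̄ = F·P·Fᵀ + Q = [34 9; 9 29]
S = H·P̄·Hᵀ + R = [262]
K = P̄·Hᵀ·S⁻¹ = [27/262; 87/262]
x' − x̄ = [81/131, 261/131] = K·y
y = (KᵀK)⁻¹·Kᵀ·(x' − x̄) = [6]
z = y + H·x̄ = [6] + [-9] = [-3]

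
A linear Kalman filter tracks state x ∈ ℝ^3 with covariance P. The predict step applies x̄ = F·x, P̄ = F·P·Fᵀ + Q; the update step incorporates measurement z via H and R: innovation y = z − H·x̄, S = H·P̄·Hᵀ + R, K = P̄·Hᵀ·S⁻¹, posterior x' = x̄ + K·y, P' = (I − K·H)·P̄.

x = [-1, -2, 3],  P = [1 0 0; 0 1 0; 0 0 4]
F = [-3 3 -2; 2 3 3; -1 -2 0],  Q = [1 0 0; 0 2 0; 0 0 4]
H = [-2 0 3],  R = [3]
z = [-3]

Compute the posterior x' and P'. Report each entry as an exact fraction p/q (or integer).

x' = [126/65, -97/65, 28/65]
P' = [2859/260 -2019/130 1827/260; -2019/130 3234/65 -1337/130; 1827/260 -1337/130 1251/260]

x̄ = F·x = [-9, 1, 5]
P̄ = F·P·Fᵀ + Q = [35 -21 -3; -21 51 -8; -3 -8 9]
y = z − H·x̄ = [-36]
S = H·P̄·Hᵀ + R = [260]
K = P̄·Hᵀ·S⁻¹ = [-79/260; 9/130; 33/260]
x' = x̄ + K·y = [126/65, -97/65, 28/65]
P' = (I − K·H)·P̄ = [2859/260 -2019/130 1827/260; -2019/130 3234/65 -1337/130; 1827/260 -1337/130 1251/260]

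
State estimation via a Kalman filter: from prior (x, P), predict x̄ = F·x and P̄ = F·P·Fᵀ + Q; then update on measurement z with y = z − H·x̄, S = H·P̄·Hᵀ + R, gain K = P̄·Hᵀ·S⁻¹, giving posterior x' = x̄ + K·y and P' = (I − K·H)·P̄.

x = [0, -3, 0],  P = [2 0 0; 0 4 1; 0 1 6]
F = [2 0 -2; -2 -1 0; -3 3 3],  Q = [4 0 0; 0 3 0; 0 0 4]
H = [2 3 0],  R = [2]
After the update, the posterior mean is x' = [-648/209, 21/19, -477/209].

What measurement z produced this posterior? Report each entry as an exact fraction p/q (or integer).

z = [-3]

x̄ = F·x = [0, 3, -9]
P̄ = F·P·Fᵀ + Q = [36 -6 -54; -6 15 -3; -54 -3 130]
S = H·P̄·Hᵀ + R = [209]
K = P̄·Hᵀ·S⁻¹ = [54/209; 3/19; -117/209]
x' − x̄ = [-648/209, -36/19, 1404/209] = K·y
y = (KᵀK)⁻¹·Kᵀ·(x' − x̄) = [-12]
z = y + H·x̄ = [-12] + [9] = [-3]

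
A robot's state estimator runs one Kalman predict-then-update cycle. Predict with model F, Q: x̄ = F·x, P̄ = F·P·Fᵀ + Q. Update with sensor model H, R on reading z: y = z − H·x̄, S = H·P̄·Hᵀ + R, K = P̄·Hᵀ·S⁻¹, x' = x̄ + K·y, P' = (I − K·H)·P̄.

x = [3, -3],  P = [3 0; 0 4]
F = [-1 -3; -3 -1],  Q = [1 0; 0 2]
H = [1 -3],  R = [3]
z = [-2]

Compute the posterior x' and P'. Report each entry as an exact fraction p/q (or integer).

x' = [941/107, 372/107]
P' = [8031/214 1350/107; 1350/107 489/107]

x̄ = F·x = [6, -6]
P̄ = F·P·Fᵀ + Q = [40 21; 21 33]
y = z − H·x̄ = [-26]
S = H·P̄·Hᵀ + R = [214]
K = P̄·Hᵀ·S⁻¹ = [-23/214; -39/107]
x' = x̄ + K·y = [941/107, 372/107]
P' = (I − K·H)·P̄ = [8031/214 1350/107; 1350/107 489/107]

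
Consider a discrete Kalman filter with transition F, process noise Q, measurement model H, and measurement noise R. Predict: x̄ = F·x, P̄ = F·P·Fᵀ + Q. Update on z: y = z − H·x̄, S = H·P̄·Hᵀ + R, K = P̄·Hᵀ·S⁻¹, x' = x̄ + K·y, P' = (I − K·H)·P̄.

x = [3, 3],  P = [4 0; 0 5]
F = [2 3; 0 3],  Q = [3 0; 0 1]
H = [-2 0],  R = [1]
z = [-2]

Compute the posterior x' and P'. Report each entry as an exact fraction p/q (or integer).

x' = [271/257, -207/257]
P' = [64/257 45/257; 45/257 3722/257]

x̄ = F·x = [15, 9]
P̄ = F·P·Fᵀ + Q = [64 45; 45 46]
y = z − H·x̄ = [28]
S = H·P̄·Hᵀ + R = [257]
K = P̄·Hᵀ·S⁻¹ = [-128/257; -90/257]
x' = x̄ + K·y = [271/257, -207/257]
P' = (I − K·H)·P̄ = [64/257 45/257; 45/257 3722/257]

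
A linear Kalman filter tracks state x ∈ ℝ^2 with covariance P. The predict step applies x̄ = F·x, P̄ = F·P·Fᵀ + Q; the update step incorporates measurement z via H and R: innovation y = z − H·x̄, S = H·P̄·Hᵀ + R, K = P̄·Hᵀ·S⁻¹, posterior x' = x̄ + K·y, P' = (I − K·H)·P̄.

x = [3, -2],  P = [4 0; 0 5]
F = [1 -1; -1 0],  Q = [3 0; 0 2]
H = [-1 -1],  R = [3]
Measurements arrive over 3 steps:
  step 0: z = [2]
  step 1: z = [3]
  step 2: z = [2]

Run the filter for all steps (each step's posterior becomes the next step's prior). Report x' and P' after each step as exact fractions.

step 0: x' = [33/13, -47/13], P' = [92/13 -68/13; -68/13 74/13]
step 1: x' = [-51/89, -87/89], P' = [2149/178 -803/89; -803/89 740/89]
step 2: x' = [-2401/726, 2693/1452], P' = [11675/726 -4480/363; -4480/363 16045/1452]

step 0: x̄ = F·x = [5, -3]
step 0: P̄ = F·P·Fᵀ + Q = [12 -4; -4 6]
step 0: y = z − H·x̄ = [4]
step 0: S = H·P̄·Hᵀ + R = [13]
step 0: K = P̄·Hᵀ·S⁻¹ = [-8/13; -2/13]
step 0: x' = x̄ + K·y = [33/13, -47/13]
step 0: P' = (I − K·H)·P̄ = [92/13 -68/13; -68/13 74/13]
step 1: x̄ = F·x = [80/13, -33/13]
step 1: P̄ = F·P·Fᵀ + Q = [341/13 -160/13; -160/13 118/13]
step 1: y = z − H·x̄ = [86/13]
step 1: S = H·P̄·Hᵀ + R = [178/13]
step 1: K = P̄·Hᵀ·S⁻¹ = [-181/178; 21/89]
step 1: x' = x̄ + K·y = [-51/89, -87/89]
step 1: P' = (I − K·H)·P̄ = [2149/178 -803/89; -803/89 740/89]
step 2: x̄ = F·x = [36/89, 51/89]
step 2: P̄ = F·P·Fᵀ + Q = [7375/178 -3755/178; -3755/178 2505/178]
step 2: y = z − H·x̄ = [265/89]
step 2: S = H·P̄·Hᵀ + R = [1452/89]
step 2: K = P̄·Hᵀ·S⁻¹ = [-905/726; 625/1452]
step 2: x' = x̄ + K·y = [-2401/726, 2693/1452]
step 2: P' = (I − K·H)·P̄ = [11675/726 -4480/363; -4480/363 16045/1452]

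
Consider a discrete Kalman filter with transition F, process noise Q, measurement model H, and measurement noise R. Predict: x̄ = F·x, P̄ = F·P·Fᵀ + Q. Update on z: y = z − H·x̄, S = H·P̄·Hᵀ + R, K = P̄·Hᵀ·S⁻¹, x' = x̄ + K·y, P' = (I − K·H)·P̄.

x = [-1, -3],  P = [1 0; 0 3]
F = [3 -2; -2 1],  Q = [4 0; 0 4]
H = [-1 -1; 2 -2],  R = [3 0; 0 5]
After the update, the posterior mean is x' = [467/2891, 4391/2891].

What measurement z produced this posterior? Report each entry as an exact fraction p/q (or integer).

z = [-2, -3]

x̄ = F·x = [3, -1]
P̄ = F·P·Fᵀ + Q = [25 -12; -12 11]
S = H·P̄·Hᵀ + R = [15 -28; -28 245]
K = P̄·Hᵀ·S⁻¹ = [-159/413 746/2891; -149/413 -662/2891]
x' − x̄ = [-8206/2891, 7282/2891] = K·y
y = (KᵀK)⁻¹·Kᵀ·(x' − x̄) = [0, -11]
z = y + H·x̄ = [0, -11] + [-2, 8] = [-2, -3]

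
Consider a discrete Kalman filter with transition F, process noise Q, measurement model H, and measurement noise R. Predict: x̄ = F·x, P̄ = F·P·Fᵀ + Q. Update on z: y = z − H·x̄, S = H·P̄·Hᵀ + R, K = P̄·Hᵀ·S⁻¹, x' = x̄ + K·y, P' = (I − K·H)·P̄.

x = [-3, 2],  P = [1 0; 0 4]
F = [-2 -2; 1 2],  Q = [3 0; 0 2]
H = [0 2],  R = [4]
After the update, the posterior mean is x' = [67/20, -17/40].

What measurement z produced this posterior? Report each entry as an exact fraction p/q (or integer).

z = [-1]

x̄ = F·x = [2, 1]
P̄ = F·P·Fᵀ + Q = [23 -18; -18 19]
S = H·P̄·Hᵀ + R = [80]
K = P̄·Hᵀ·S⁻¹ = [-9/20; 19/40]
x' − x̄ = [27/20, -57/40] = K·y
y = (KᵀK)⁻¹·Kᵀ·(x' − x̄) = [-3]
z = y + H·x̄ = [-3] + [2] = [-1]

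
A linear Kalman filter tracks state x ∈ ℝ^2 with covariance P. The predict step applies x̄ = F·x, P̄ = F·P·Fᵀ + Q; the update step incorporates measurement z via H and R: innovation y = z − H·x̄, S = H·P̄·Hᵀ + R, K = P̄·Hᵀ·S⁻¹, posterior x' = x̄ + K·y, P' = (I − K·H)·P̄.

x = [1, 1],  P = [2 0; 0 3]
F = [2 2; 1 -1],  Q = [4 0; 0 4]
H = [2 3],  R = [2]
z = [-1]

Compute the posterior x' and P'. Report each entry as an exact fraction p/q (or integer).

x' = [242/155, -207/155]
P' = [1956/155 -1276/155; -1276/155 866/155]

x̄ = F·x = [4, 0]
P̄ = F·P·Fᵀ + Q = [24 -2; -2 9]
y = z − H·x̄ = [-9]
S = H·P̄·Hᵀ + R = [155]
K = P̄·Hᵀ·S⁻¹ = [42/155; 23/155]
x' = x̄ + K·y = [242/155, -207/155]
P' = (I − K·H)·P̄ = [1956/155 -1276/155; -1276/155 866/155]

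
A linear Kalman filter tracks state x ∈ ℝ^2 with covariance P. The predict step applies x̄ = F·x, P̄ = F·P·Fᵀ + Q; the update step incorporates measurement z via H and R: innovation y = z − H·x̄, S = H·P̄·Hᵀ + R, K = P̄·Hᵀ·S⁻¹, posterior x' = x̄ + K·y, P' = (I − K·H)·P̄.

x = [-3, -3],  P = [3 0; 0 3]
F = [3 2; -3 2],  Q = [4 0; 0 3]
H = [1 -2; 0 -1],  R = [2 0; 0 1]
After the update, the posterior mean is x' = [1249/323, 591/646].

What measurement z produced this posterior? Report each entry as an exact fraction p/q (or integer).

x̄ = F·x = [-15, 3]
P̄ = F·P·Fᵀ + Q = [43 -15; -15 42]
S = H·P̄·Hᵀ + R = [273 99; 99 43]
K = P̄·Hᵀ·S⁻¹ = [827/969 -522/323; -33/646 -555/646]
x' − x̄ = [6094/323, -1347/646] = K·y
y = (KᵀK)⁻¹·Kᵀ·(x' − x̄) = [24, 1]
z = y + H·x̄ = [24, 1] + [-21, -3] = [3, -2]

z = [3, -2]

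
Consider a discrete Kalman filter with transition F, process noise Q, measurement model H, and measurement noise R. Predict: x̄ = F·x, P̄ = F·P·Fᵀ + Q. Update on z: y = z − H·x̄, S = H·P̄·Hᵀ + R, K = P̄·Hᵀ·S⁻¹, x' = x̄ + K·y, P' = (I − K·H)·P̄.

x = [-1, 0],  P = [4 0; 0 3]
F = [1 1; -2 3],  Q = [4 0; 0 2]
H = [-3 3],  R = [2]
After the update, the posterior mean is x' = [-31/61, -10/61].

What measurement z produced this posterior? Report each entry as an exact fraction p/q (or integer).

z = [1]

x̄ = F·x = [-1, 2]
P̄ = F·P·Fᵀ + Q = [11 1; 1 45]
S = H·P̄·Hᵀ + R = [488]
K = P̄·Hᵀ·S⁻¹ = [-15/244; 33/122]
x' − x̄ = [30/61, -132/61] = K·y
y = (KᵀK)⁻¹·Kᵀ·(x' − x̄) = [-8]
z = y + H·x̄ = [-8] + [9] = [1]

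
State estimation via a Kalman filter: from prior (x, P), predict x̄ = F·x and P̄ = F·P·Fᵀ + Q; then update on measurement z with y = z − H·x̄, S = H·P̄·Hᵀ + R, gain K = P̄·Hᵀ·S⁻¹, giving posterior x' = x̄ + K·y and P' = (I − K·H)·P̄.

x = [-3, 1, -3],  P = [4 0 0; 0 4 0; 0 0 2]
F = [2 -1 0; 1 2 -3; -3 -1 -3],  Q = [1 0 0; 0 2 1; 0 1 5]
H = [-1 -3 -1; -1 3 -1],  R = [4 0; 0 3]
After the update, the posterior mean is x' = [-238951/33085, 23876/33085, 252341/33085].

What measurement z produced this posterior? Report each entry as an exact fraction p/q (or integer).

x̄ = F·x = [-7, 8, 17]
P̄ = F·P·Fᵀ + Q = [21 0 -20; 0 40 -1; -20 -1 63]
S = H·P̄·Hᵀ + R = [402 -316; -316 413]
K = P̄·Hᵀ·S⁻¹ = [-729/66170 -359/33085; -10911/66170 5519/33085; -15528/33085 -15566/33085]
x' − x̄ = [-7356/33085, -240804/33085, -310104/33085] = K·y
y = (KᵀK)⁻¹·Kᵀ·(x' − x̄) = [32, -12]
z = y + H·x̄ = [32, -12] + [-34, 14] = [-2, 2]

z = [-2, 2]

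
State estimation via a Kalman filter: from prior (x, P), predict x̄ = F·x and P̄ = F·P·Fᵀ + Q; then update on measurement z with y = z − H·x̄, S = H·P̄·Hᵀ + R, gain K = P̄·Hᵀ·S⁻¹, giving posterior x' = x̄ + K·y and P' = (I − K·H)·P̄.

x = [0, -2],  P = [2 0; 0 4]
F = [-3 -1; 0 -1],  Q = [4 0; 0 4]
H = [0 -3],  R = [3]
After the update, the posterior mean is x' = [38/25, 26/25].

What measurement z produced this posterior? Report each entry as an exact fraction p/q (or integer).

x̄ = F·x = [2, 2]
P̄ = F·P·Fᵀ + Q = [26 4; 4 8]
S = H·P̄·Hᵀ + R = [75]
K = P̄·Hᵀ·S⁻¹ = [-4/25; -8/25]
x' − x̄ = [-12/25, -24/25] = K·y
y = (KᵀK)⁻¹·Kᵀ·(x' − x̄) = [3]
z = y + H·x̄ = [3] + [-6] = [-3]

z = [-3]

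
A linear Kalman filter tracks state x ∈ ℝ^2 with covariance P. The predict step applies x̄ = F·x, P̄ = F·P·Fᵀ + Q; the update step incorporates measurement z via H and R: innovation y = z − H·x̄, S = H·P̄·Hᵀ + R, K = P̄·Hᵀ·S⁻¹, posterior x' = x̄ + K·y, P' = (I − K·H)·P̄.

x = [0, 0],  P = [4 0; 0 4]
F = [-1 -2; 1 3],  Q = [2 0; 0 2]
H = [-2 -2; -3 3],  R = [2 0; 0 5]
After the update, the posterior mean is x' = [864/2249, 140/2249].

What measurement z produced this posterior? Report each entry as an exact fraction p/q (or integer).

x̄ = F·x = [0, 0]
P̄ = F·P·Fᵀ + Q = [22 -28; -28 42]
S = H·P̄·Hᵀ + R = [34 -120; -120 1085]
K = P̄·Hᵀ·S⁻¹ = [-498/2249 -366/2249; -518/2249 378/2249]
x' − x̄ = [864/2249, 140/2249] = K·y
y = (KᵀK)⁻¹·Kᵀ·(x' − x̄) = [-1, -1]
z = y + H·x̄ = [-1, -1] + [0, 0] = [-1, -1]

z = [-1, -1]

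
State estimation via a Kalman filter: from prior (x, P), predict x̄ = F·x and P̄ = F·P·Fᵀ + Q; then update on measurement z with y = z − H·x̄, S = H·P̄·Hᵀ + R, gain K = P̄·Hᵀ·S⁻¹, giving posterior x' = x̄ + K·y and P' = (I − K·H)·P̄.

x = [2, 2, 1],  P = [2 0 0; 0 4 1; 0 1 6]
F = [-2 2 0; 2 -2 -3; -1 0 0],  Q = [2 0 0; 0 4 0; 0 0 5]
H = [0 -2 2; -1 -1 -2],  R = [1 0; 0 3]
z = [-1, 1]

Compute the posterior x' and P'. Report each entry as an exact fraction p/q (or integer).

x̄ = F·x = [0, -3, -2]
P̄ = F·P·Fᵀ + Q = [26 -30 4; -30 94 -4; 4 -4 7]
y = z − H·x̄ = [-3, -6]
S = H·P̄·Hᵀ + R = [437 84; 84 91]
K = P̄·Hᵀ·S⁻¹ = [932/4673 -7460/32711; -1876/4673 -1144/4673; 454/4673 -1138/4673]
x' = x̄ + K·y = [25188/32711, -1527/4673, -3880/4673]
P' = (I − K·H)·P̄ = [377014/32711 -17198/4673 -16732/4673; -17198/4673 7502/4673 6564/4673; -16732/4673 6564/4673 6791/4673]

x' = [25188/32711, -1527/4673, -3880/4673]
P' = [377014/32711 -17198/4673 -16732/4673; -17198/4673 7502/4673 6564/4673; -16732/4673 6564/4673 6791/4673]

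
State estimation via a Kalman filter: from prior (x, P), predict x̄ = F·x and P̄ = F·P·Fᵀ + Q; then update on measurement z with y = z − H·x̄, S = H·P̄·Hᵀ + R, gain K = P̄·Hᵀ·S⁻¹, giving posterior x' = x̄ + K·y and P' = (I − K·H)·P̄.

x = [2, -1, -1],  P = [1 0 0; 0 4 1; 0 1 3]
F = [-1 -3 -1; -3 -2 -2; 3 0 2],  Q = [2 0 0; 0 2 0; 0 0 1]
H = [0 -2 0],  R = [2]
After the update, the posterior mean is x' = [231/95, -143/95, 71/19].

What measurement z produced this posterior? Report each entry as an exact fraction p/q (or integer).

x̄ = F·x = [2, -2, 4]
P̄ = F·P·Fᵀ + Q = [48 41 -15; 41 47 -25; -15 -25 22]
S = H·P̄·Hᵀ + R = [190]
K = P̄·Hᵀ·S⁻¹ = [-41/95; -47/95; 5/19]
x' − x̄ = [41/95, 47/95, -5/19] = K·y
y = (KᵀK)⁻¹·Kᵀ·(x' − x̄) = [-1]
z = y + H·x̄ = [-1] + [4] = [3]

z = [3]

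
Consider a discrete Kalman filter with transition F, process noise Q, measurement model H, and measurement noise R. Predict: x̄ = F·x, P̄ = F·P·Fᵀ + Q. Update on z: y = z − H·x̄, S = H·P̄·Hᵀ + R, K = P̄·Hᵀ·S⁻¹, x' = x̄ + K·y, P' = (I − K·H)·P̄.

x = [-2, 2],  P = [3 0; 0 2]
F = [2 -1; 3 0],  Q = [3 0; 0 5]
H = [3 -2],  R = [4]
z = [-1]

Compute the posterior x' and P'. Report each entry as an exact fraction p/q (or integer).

x' = [-113/23, -464/69]
P' = [316/23 464/23; 464/23 2108/69]

x̄ = F·x = [-6, -6]
P̄ = F·P·Fᵀ + Q = [17 18; 18 32]
y = z − H·x̄ = [5]
S = H·P̄·Hᵀ + R = [69]
K = P̄·Hᵀ·S⁻¹ = [5/23; -10/69]
x' = x̄ + K·y = [-113/23, -464/69]
P' = (I − K·H)·P̄ = [316/23 464/23; 464/23 2108/69]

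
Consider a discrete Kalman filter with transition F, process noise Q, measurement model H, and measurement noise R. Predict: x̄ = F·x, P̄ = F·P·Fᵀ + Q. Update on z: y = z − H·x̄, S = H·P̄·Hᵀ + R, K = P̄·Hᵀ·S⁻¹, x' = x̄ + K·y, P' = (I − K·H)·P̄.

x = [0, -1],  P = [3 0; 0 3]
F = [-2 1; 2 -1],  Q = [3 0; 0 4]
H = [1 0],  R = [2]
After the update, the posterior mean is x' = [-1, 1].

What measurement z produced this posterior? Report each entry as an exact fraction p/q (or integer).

x̄ = F·x = [-1, 1]
P̄ = F·P·Fᵀ + Q = [18 -15; -15 19]
S = H·P̄·Hᵀ + R = [20]
K = P̄·Hᵀ·S⁻¹ = [9/10; -3/4]
x' − x̄ = [0, 0] = K·y
y = (KᵀK)⁻¹·Kᵀ·(x' − x̄) = [0]
z = y + H·x̄ = [0] + [-1] = [-1]

z = [-1]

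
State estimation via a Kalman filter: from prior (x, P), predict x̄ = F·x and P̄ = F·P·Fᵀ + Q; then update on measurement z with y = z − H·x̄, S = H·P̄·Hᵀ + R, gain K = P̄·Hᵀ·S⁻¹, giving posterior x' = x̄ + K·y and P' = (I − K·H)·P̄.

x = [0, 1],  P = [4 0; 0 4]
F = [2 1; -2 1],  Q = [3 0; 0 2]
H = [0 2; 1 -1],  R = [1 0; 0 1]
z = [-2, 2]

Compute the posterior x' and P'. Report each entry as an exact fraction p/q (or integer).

x̄ = F·x = [1, 1]
P̄ = F·P·Fᵀ + Q = [23 -12; -12 22]
y = z − H·x̄ = [-4, 2]
S = H·P̄·Hᵀ + R = [89 -68; -68 70]
K = P̄·Hᵀ·S⁻¹ = [350/803 1483/1606; 384/803 -17/803]
x' = x̄ + K·y = [886/803, -767/803]
P' = (I − K·H)·P̄ = [1833/1606 175/803; 175/803 192/803]

x' = [886/803, -767/803]
P' = [1833/1606 175/803; 175/803 192/803]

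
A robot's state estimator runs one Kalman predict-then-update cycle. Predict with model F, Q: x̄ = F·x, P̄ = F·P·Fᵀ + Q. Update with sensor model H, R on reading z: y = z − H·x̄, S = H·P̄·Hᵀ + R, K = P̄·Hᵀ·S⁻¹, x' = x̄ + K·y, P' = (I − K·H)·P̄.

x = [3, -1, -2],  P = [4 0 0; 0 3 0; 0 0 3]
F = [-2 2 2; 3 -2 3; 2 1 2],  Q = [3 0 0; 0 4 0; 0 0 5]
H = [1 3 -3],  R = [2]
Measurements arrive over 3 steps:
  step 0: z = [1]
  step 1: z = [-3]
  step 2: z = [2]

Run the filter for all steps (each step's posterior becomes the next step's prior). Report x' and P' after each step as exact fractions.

step 0: x' = [-3761/312, 557/104, 157/156], P' = [13127/312 -1243/104 329/156; -1243/104 4109/104 1835/52; 329/156 1835/52 2807/78]
step 1: x' = [-30097/26596, -875427/53192, -840141/53192], P' = [7020485/26596 4471095/26596 1706868/6649; 4471095/26596 17312131/53192 20269457/53192; 1706868/6649 20269457/53192 24820297/53192]
step 2: x' = [-1339515265/39957058, -3718097067/79914116, -4665557125/79914116], P' = [54867093881/19978529 139288823889/39957058 175889996999/39957058; 139288823889/39957058 382410400137/79914116 475223482091/79914116; 175889996999/39957058 475223482091/79914116 592470488185/79914116]

step 0: x̄ = F·x = [-12, 5, 1]
step 0: P̄ = F·P·Fᵀ + Q = [43 -18 2; -18 79 36; 2 36 36]
step 0: y = z − H·x̄ = [1]
step 0: S = H·P̄·Hᵀ + R = [312]
step 0: K = P̄·Hᵀ·S⁻¹ = [-17/312; 37/104; 1/156]
step 0: x' = x̄ + K·y = [-3761/312, 557/104, 157/156]
step 0: P' = (I − K·H)·P̄ = [13127/312 -1243/104 329/156; -1243/104 4109/104 1835/52; 329/156 1835/52 2807/78]
step 1: x̄ = F·x = [221/6, -4561/104, -1741/104]
step 1: P̄ = F·P·Fᵀ + Q = [2503/3 -487/2 485/2; -487/2 64741/104 40697/104; 485/2 40697/104 48565/104]
step 1: y = z − H·x̄ = [1619/39]
step 1: S = H·P̄·Hᵀ + R = [26596/39]
step 1: K = P̄·Hᵀ·S⁻¹ = [-24323/26596; 17553/26596; 303/13298]
step 1: x' = x̄ + K·y = [-30097/26596, -875427/53192, -840141/53192]
step 1: P' = (I − K·H)·P̄ = [7020485/26596 4471095/26596 1706868/6649; 4471095/26596 17312131/53192 20269457/53192; 1706868/6649 20269457/53192 24820297/53192]
step 2: x̄ = F·x = [-827687/13298, -950151/53192, -2676097/53192]
step 2: P̄ = F·P·Fᵀ + Q = [25778969/6649 31347063/13298 54310673/13298; 31347063/13298 314461923/53192 333191021/53192; 54310673/13298 333191021/53192 399109299/53192]
step 2: y = z − H·x̄ = [-880353/26596]
step 2: S = H·P̄·Hᵀ + R = [19978529/13298]
step 2: K = P̄·Hᵀ·S⁻¹ = [-17332892/19978529; 34600479/39957058; 9743929/39957058]
step 2: x' = x̄ + K·y = [-1339515265/39957058, -3718097067/79914116, -4665557125/79914116]
step 2: P' = (I − K·H)·P̄ = [54867093881/19978529 139288823889/39957058 175889996999/39957058; 139288823889/39957058 382410400137/79914116 475223482091/79914116; 175889996999/39957058 475223482091/79914116 592470488185/79914116]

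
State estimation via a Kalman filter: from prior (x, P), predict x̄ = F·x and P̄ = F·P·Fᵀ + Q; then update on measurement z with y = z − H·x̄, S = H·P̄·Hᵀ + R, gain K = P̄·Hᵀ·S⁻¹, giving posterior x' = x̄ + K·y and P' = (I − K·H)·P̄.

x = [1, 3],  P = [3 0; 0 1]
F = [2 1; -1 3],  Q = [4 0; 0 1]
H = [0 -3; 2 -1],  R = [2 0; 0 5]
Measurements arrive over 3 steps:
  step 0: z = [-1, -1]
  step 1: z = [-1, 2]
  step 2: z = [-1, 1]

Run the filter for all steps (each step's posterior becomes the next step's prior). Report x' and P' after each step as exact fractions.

step 0: x̄ = F·x = [5, 8]
step 0: P̄ = F·P·Fᵀ + Q = [17 -3; -3 13]
step 0: y = z − H·x̄ = [23, -3]
step 0: S = H·P̄·Hᵀ + R = [119 57; 57 98]
step 0: K = P̄·Hᵀ·S⁻¹ = [-1227/8413 3890/8413; -2739/8413 -38/8413]
step 0: x' = x̄ + K·y = [2174/8413, 4421/8413]
step 0: P' = (I − K·H)·P̄ = [10134/8413 818/8413; 818/8413 1826/8413]
step 1: x̄ = F·x = [8769/8413, 11089/8413]
step 1: P̄ = F·P·Fᵀ + Q = [79286/8413 -10700/8413; -10700/8413 30073/8413]
step 1: y = z − H·x̄ = [24854/8413, 10377/8413]
step 1: S = H·P̄·Hᵀ + R = [287483/8413 154419/8413; 154419/8413 432082/8413]
step 1: K = P̄·Hᵀ·S⁻¹ = [-1458336/11930465 5195052/11930465; -3688767/11930465 -102946/11930465]
step 1: x' = x̄ + K·y = [2906973/2386093, 940165/2386093]
step 1: P' = (I − K·H)·P̄ = [13473742/11930465 972224/11930465; 972224/11930465 2459178/11930465]
step 2: x̄ = F·x = [6754111/2386093, -86478/2386093]
step 2: P̄ = F·P·Fᵀ + Q = [107964902/11930465 -2941766/2386093; -2941766/2386093 8340693/2386093]
step 2: y = z − H·x̄ = [-2645527/2386093, -11208607/2386093]
step 2: S = H·P̄·Hᵀ + R = [79838423/2386093 42672675/2386093; 42672675/2386093 592050718/11930465]
step 2: K = P̄·Hᵀ·S⁻¹ = [-1934938602/15994183673 6927990424/15994183673; -4936694079/15994183673 -142242250/15994183673]
step 2: x' = x̄ + K·y = [14874651673/15994183673, 5561958373/15994183673]
step 2: P' = (I − K·H)·P̄ = [17964955594/15994183673 1289959068/15994183673; 1289959068/15994183673 3291129386/15994183673]

step 0: x' = [2174/8413, 4421/8413], P' = [10134/8413 818/8413; 818/8413 1826/8413]
step 1: x' = [2906973/2386093, 940165/2386093], P' = [13473742/11930465 972224/11930465; 972224/11930465 2459178/11930465]
step 2: x' = [14874651673/15994183673, 5561958373/15994183673], P' = [17964955594/15994183673 1289959068/15994183673; 1289959068/15994183673 3291129386/15994183673]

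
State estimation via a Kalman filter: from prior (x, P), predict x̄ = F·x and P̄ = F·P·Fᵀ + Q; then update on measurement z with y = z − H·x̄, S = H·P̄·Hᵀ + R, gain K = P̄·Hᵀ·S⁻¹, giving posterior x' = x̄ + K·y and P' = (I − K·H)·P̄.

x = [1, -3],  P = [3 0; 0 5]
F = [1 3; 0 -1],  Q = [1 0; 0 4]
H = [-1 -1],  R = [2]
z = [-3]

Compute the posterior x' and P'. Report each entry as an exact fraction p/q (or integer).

x̄ = F·x = [-8, 3]
P̄ = F·P·Fᵀ + Q = [49 -15; -15 9]
y = z − H·x̄ = [-8]
S = H·P̄·Hᵀ + R = [30]
K = P̄·Hᵀ·S⁻¹ = [-17/15; 1/5]
x' = x̄ + K·y = [16/15, 7/5]
P' = (I − K·H)·P̄ = [157/15 -41/5; -41/5 39/5]

x' = [16/15, 7/5]
P' = [157/15 -41/5; -41/5 39/5]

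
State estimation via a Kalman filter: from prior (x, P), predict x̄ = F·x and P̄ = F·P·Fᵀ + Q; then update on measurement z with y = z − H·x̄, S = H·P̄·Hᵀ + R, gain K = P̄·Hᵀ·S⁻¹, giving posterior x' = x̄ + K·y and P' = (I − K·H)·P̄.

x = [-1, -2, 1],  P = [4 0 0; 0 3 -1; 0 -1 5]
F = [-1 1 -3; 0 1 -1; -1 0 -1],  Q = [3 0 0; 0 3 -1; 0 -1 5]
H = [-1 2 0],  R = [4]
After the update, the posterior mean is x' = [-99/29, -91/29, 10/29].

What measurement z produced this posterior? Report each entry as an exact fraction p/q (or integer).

x̄ = F·x = [-4, -3, 0]
P̄ = F·P·Fᵀ + Q = [61 22 20; 22 13 5; 20 5 14]
S = H·P̄·Hᵀ + R = [29]
K = P̄·Hᵀ·S⁻¹ = [-17/29; 4/29; -10/29]
x' − x̄ = [17/29, -4/29, 10/29] = K·y
y = (KᵀK)⁻¹·Kᵀ·(x' − x̄) = [-1]
z = y + H·x̄ = [-1] + [-2] = [-3]

z = [-3]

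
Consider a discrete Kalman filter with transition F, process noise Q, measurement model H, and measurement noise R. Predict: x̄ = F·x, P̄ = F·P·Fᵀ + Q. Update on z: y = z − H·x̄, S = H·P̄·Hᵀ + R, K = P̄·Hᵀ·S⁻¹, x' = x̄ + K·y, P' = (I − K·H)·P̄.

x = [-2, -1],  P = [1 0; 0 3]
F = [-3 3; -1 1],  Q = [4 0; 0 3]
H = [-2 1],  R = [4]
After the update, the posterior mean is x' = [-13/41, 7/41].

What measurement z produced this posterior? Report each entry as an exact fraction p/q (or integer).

x̄ = F·x = [3, 1]
P̄ = F·P·Fᵀ + Q = [40 12; 12 7]
S = H·P̄·Hᵀ + R = [123]
K = P̄·Hᵀ·S⁻¹ = [-68/123; -17/123]
x' − x̄ = [-136/41, -34/41] = K·y
y = (KᵀK)⁻¹·Kᵀ·(x' − x̄) = [6]
z = y + H·x̄ = [6] + [-5] = [1]

z = [1]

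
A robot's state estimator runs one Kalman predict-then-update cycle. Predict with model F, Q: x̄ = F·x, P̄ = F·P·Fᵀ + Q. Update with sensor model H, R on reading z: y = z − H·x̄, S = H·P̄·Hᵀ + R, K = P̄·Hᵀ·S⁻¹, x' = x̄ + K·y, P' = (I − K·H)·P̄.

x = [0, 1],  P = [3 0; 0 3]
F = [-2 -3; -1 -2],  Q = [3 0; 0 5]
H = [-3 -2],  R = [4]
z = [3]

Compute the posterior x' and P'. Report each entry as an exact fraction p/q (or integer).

x' = [-17/25, -38/75]
P' = [204/125 -248/125; -248/125 1228/375]

x̄ = F·x = [-3, -2]
P̄ = F·P·Fᵀ + Q = [42 24; 24 20]
y = z − H·x̄ = [-10]
S = H·P̄·Hᵀ + R = [750]
K = P̄·Hᵀ·S⁻¹ = [-29/125; -56/375]
x' = x̄ + K·y = [-17/25, -38/75]
P' = (I − K·H)·P̄ = [204/125 -248/125; -248/125 1228/375]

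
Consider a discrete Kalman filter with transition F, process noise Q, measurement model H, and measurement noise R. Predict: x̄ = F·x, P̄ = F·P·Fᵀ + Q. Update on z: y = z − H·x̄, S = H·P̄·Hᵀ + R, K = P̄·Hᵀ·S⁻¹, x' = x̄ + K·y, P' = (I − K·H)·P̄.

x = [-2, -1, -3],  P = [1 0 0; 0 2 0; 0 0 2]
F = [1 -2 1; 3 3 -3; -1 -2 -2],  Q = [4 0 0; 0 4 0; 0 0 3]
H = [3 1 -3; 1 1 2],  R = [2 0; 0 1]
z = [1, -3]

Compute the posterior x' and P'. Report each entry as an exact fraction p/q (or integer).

x' = [-2973/5531, -2740/5531, -5210/5531]
P' = [253857/22124 -452859/22124 50499/11062; -452859/22124 822609/22124 -90517/11062; 50499/11062 -90517/11062 10705/5531]

x̄ = F·x = [-3, 0, 10]
P̄ = F·P·Fᵀ + Q = [15 -15 3; -15 49 -3; 3 -3 20]
y = z − H·x̄ = [40, -20]
S = H·P̄·Hᵀ + R = [240 -74; -74 115]
K = P̄·Hᵀ·S⁻¹ = [2859/22124 1497/11062; 3567/22124 3841/11062; -1625/11062 1401/5531]
x' = x̄ + K·y = [-2973/5531, -2740/5531, -5210/5531]
P' = (I − K·H)·P̄ = [253857/22124 -452859/22124 50499/11062; -452859/22124 822609/22124 -90517/11062; 50499/11062 -90517/11062 10705/5531]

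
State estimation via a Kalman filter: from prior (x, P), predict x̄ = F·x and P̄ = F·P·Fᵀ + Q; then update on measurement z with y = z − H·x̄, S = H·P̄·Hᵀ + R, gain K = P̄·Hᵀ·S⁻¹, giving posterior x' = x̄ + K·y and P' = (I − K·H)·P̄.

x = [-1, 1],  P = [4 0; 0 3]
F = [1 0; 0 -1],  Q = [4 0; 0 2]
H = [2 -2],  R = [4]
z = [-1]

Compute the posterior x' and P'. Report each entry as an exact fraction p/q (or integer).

x̄ = F·x = [-1, -1]
P̄ = F·P·Fᵀ + Q = [8 0; 0 5]
y = z − H·x̄ = [-1]
S = H·P̄·Hᵀ + R = [56]
K = P̄·Hᵀ·S⁻¹ = [2/7; -5/28]
x' = x̄ + K·y = [-9/7, -23/28]
P' = (I − K·H)·P̄ = [24/7 20/7; 20/7 45/14]

x' = [-9/7, -23/28]
P' = [24/7 20/7; 20/7 45/14]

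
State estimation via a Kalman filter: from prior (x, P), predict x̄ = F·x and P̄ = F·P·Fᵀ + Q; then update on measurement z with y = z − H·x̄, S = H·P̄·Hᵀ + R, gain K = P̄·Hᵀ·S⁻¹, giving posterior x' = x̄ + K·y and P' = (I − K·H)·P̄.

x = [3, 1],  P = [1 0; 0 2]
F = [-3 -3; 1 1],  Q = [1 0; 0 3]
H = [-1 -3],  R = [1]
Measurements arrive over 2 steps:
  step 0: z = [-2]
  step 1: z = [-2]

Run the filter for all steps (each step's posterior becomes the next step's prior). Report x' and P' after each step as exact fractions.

step 0: x' = [-346/29, 134/29], P' = [811/29 -270/29; -270/29 93/29]
step 1: x' = [22, -194/29], P' = [3304/29 -1101/29; -1101/29 370/29]

step 0: x̄ = F·x = [-12, 4]
step 0: P̄ = F·P·Fᵀ + Q = [28 -9; -9 6]
step 0: y = z − H·x̄ = [-2]
step 0: S = H·P̄·Hᵀ + R = [29]
step 0: K = P̄·Hᵀ·S⁻¹ = [-1/29; -9/29]
step 0: x' = x̄ + K·y = [-346/29, 134/29]
step 0: P' = (I − K·H)·P̄ = [811/29 -270/29; -270/29 93/29]
step 1: x̄ = F·x = [636/29, -212/29]
step 1: P̄ = F·P·Fᵀ + Q = [3305/29 -1092/29; -1092/29 451/29]
step 1: y = z − H·x̄ = [-2]
step 1: S = H·P̄·Hᵀ + R = [29]
step 1: K = P̄·Hᵀ·S⁻¹ = [-1/29; -9/29]
step 1: x' = x̄ + K·y = [22, -194/29]
step 1: P' = (I − K·H)·P̄ = [3304/29 -1101/29; -1101/29 370/29]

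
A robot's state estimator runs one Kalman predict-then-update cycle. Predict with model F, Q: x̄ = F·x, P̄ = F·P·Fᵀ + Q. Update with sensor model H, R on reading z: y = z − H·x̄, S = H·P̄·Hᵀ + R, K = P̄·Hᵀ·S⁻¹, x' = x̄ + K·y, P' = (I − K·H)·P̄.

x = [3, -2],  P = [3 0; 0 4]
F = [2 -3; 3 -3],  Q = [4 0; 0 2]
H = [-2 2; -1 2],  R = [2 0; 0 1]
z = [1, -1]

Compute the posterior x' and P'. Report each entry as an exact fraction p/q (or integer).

x' = [-1550/1043, -1166/1043]
P' = [2836/1043 1910/1043; 1910/1043 1457/1043]

x̄ = F·x = [12, 15]
P̄ = F·P·Fᵀ + Q = [52 54; 54 65]
y = z − H·x̄ = [-5, -19]
S = H·P̄·Hᵀ + R = [38 40; 40 97]
K = P̄·Hᵀ·S⁻¹ = [-926/1043 984/1043; -453/1043 1004/1043]
x' = x̄ + K·y = [-1550/1043, -1166/1043]
P' = (I − K·H)·P̄ = [2836/1043 1910/1043; 1910/1043 1457/1043]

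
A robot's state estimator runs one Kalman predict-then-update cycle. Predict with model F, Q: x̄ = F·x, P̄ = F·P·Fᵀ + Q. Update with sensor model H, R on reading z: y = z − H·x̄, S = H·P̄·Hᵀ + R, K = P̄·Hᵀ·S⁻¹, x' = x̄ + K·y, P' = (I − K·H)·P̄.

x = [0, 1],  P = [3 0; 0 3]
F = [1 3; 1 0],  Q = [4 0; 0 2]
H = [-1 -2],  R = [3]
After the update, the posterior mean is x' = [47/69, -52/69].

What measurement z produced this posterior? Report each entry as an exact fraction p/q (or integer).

x̄ = F·x = [3, 0]
P̄ = F·P·Fᵀ + Q = [34 3; 3 5]
S = H·P̄·Hᵀ + R = [69]
K = P̄·Hᵀ·S⁻¹ = [-40/69; -13/69]
x' − x̄ = [-160/69, -52/69] = K·y
y = (KᵀK)⁻¹·Kᵀ·(x' − x̄) = [4]
z = y + H·x̄ = [4] + [-3] = [1]

z = [1]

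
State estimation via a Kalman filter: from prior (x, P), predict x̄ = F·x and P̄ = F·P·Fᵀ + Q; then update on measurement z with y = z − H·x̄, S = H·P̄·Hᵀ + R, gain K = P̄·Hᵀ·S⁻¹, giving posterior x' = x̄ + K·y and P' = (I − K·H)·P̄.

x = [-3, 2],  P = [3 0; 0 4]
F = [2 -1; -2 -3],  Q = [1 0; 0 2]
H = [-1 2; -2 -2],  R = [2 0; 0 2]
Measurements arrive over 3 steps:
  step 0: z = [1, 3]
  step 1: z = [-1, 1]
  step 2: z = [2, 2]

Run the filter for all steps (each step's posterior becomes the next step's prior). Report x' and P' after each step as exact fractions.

step 0: x̄ = F·x = [-8, 0]
step 0: P̄ = F·P·Fᵀ + Q = [17 0; 0 50]
step 0: y = z − H·x̄ = [-7, -13]
step 0: S = H·P̄·Hᵀ + R = [219 -166; -166 270]
step 0: K = P̄·Hᵀ·S⁻¹ = [-5117/15787 -5134/15787; 5200/15787 -2650/15787]
step 0: x' = x̄ + K·y = [-23735/15787, -1950/15787]
step 0: P' = (I − K·H)·P̄ = [6834/15787 -1700/15787; -1700/15787 4350/15787]
step 1: x̄ = F·x = [-45520/15787, 53320/15787]
step 1: P̄ = F·P·Fᵀ + Q = [54273/15787 -7486/15787; -7486/15787 77660/15787]
step 1: y = z − H·x̄ = [-167947/15787, 31387/15787]
step 1: S = H·P̄·Hᵀ + R = [426431/15787 -187122/15787; -187122/15787 499418/15787]
step 1: K = P̄·Hᵀ·S⁻¹ = [-1649837/5636051 -1674166/5636051; 1743398/5636051 -930644/5636051]
step 1: x' = x̄ + K·y = [-2027929/5636051, -1361522/5636051]
step 1: P' = (I − K·H)·P̄ = [2216002/5636051 -541836/5636051; -541836/5636051 1472480/5636051]
step 2: x̄ = F·x = [-2694336/5636051, 8140424/5636051]
step 2: P̄ = F·P·Fᵀ + Q = [18139883/5636051 -2279224/5636051; -2279224/5636051 26886398/5636051]
step 2: y = z − H·x̄ = [-7703082/5636051, 22164278/5636051]
step 2: S = H·P̄·Hᵀ + R = [146074473/5636051 -66707378/5636051; -66707378/5636051 173143434/5636051]
step 2: K = P̄·Hᵀ·S⁻¹ = [-536378479/1848986249 -545401466/1848986249; 569732168/1848986249 -306054422/1848986249]
step 2: x' = x̄ + K·y = [-208696294/168089659, 62573844/168089659]
step 2: P' = (I − K·H)·P̄ = [721186630/1848986249 -175785164/1848986249; -175785164/1848986249 481839586/1848986249]

step 0: x' = [-23735/15787, -1950/15787], P' = [6834/15787 -1700/15787; -1700/15787 4350/15787]
step 1: x' = [-2027929/5636051, -1361522/5636051], P' = [2216002/5636051 -541836/5636051; -541836/5636051 1472480/5636051]
step 2: x' = [-208696294/168089659, 62573844/168089659], P' = [721186630/1848986249 -175785164/1848986249; -175785164/1848986249 481839586/1848986249]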